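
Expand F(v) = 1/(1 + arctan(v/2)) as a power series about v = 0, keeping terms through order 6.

v^6/360 - v^5/160 + v^4/48 - v^3/12 + v^2/4 - v/2 + 1

Compose series: expand the inner function first, then feed it into the outer expansion.
F(0) = 1
F′(0) = -1/2
F′′(0) = 1/2
F′′′(0) = -1/2
F^(4)(0) = 1/2
F^(5)(0) = -3/4
F^(6)(0) = 2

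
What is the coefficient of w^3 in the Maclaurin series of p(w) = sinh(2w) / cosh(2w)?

Divide the numerator series by the denominator series (power-series long division).
p(0) = 0
p′(0) = 2
p′′(0) = 0
p′′′(0) = -16
So c_3 = p′′′(0)/3! = -8/3.

-8/3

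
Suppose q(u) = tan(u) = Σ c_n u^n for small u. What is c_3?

1/3

Use the known series and substitute for the argument.
[u^0] = 0;  [u^1] = 1;  [u^2] = 0;  [u^3] = 1/3.
So c_3 = q′′′(0)/3! = 1/3.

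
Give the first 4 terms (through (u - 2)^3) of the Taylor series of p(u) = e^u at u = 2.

Apply the Taylor formula c_k = f^(k)(a)/k!.
p(2) = e^(2)
p′(2) = e^(2)
p′′(2) = e^(2)
p′′′(2) = e^(2)

(u - 2)^3*e^(2)/6 + (u - 2)^2*e^(2)/2 + (u - 2)*e^(2) + e^(2)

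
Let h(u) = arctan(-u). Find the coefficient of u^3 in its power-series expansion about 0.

h(0) = 0
h′(0) = -1
h′′(0) = 0
h′′′(0) = 2
So c_3 = h′′′(0)/3! = 1/3.

1/3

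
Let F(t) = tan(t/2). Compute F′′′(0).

From the series, [t^3] F = 1/24; multiply by 3! = 6 to get 1/4.

1/4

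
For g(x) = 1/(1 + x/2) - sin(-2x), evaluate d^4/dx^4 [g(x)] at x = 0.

Combine the two series term by term.
The coefficient of x^4 in the expansion is 1/16, so g^(4)(0) = 4! * (1/16) = 3/2.

3/2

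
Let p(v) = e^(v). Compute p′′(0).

1

From the series, [v^2] p = 1/2; multiply by 2! = 2 to get 1.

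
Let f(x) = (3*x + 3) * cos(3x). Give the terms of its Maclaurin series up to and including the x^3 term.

Distribute the polynomial across the series and collect like powers.

-27*x^3/2 - 27*x^2/2 + 3*x + 3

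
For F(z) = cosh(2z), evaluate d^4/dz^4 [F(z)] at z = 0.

16

The coefficient of z^4 in the expansion is 2/3, so F^(4)(0) = 4! * (2/3) = 16.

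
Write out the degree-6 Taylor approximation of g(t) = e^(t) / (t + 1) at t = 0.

53*t^6/144 - 11*t^5/30 + 3*t^4/8 - t^3/3 + t^2/2 + 1

Multiply the numerator's expansion by the denominator's geometric series.
g(0) = 1
g′(0) = 0
g′′(0) = 1
g′′′(0) = -2
g^(4)(0) = 9
g^(5)(0) = -44
g^(6)(0) = 265
Dividing each by k! gives the coefficients c_0, ..., c_6.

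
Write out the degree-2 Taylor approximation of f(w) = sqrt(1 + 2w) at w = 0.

-w^2/2 + w + 1

f(0) = 1
f′(0) = 1
f′′(0) = -1
The Taylor polynomial is Σ f^(k)(0)/k! · w^k.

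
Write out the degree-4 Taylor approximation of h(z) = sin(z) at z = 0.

-z^3/6 + z

h(0) = 0
h′(0) = 1
h′′(0) = 0
h′′′(0) = -1
h^(4)(0) = 0
Then c_k = h^(k)(0)/k! gives each Taylor coefficient.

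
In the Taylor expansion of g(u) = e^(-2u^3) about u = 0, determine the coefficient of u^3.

-2

g(0) = 1
g′(0) = 0
g′′(0) = 0
g′′′(0) = -12
So c_3 = g′′′(0)/3! = -2.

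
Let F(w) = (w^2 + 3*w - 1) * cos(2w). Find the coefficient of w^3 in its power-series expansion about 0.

-6

Distribute the polynomial across the series and collect like powers.
F(0) = -1
F′(0) = 3
F′′(0) = 6
F′′′(0) = -36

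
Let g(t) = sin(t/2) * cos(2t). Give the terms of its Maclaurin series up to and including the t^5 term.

1441*t^5/3840 - 49*t^3/48 + t/2

Expand each factor separately, then convolve coefficients.
[t^0] = 0;  [t^1] = 1/2;  [t^2] = 0;  [t^3] = -49/48;  [t^4] = 0;  [t^5] = 1441/3840.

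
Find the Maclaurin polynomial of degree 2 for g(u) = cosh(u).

Use the known series and substitute for the argument.
g(0) = 1
g′(0) = 0
g′′(0) = 1
The Taylor polynomial is Σ g^(k)(0)/k! · u^k.

u^2/2 + 1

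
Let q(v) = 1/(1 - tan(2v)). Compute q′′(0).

8

Substitute the inner expansion into the outer series and collect powers.
From the series, [v^2] q = 4; multiply by 2! = 2 to get 8.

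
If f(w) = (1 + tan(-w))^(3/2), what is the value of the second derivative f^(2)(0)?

Plug the Maclaurin series of the inner function into that of the outer and collect terms.
From the series, [w^2] f = 3/8; multiply by 2! = 2 to get 3/4.

3/4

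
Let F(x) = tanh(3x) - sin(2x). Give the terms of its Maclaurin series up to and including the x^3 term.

Expand each term separately and add.
F(0) = 0
F′(0) = 1
F′′(0) = 0
F′′′(0) = -46

-23*x^3/3 + x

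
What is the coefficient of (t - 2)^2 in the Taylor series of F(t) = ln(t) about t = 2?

F(2) = ln(2)
F′(2) = 1/2
F′′(2) = -1/4
The Taylor polynomial is Σ F^(k)(2)/k! · (t - 2)^k.

-1/8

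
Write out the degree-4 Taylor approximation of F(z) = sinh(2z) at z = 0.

[z^0] = 0;  [z^1] = 2;  [z^2] = 0;  [z^3] = 4/3;  [z^4] = 0.

4*z^3/3 + 2*z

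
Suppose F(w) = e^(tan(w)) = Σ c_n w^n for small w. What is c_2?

1/2

Compose series: expand the inner function first, then feed it into the outer expansion.
[w^0] = 1;  [w^1] = 1;  [w^2] = 1/2.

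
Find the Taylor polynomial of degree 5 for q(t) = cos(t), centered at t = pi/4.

Apply the Taylor formula c_k = f^(k)(a)/k!.

-sqrt(2)*(t - pi/4)^5/240 + sqrt(2)*(t - pi/4)^4/48 + sqrt(2)*(t - pi/4)^3/12 - sqrt(2)*(t - pi/4)^2/4 - sqrt(2)*(t - pi/4)/2 + sqrt(2)/2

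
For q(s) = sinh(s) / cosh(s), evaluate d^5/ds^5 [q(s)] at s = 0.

16

Invert the denominator's series and multiply.
The coefficient of s^5 in the expansion is 2/15, so q^(5)(0) = 5! * (2/15) = 16.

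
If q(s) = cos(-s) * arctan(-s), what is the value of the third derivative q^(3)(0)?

Expand each factor separately, then convolve coefficients.
The coefficient of s^3 in the expansion is 5/6, so q′′′(0) = 3! * (5/6) = 5.

5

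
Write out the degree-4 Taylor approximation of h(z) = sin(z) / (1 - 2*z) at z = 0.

Use 1/(1 - r) = Σ r^k on the denominator, then take the Cauchy product.
[z^0] = 0;  [z^1] = 1;  [z^2] = 2;  [z^3] = 23/6;  [z^4] = 23/3.

23*z^4/3 + 23*z^3/6 + 2*z^2 + z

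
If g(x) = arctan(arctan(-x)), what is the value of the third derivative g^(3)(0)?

Substitute the inner expansion into the outer series and collect powers.
The coefficient of x^3 in the expansion is 2/3, so g′′′(0) = 3! * (2/3) = 4.

4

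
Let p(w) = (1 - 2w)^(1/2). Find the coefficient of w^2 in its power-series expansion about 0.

-1/2

c_2 = p′′(0)/2! = -1/2.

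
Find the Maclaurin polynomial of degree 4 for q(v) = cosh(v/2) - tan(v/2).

v^4/384 - v^3/24 + v^2/8 - v/2 + 1

Expand each term separately and add.
[v^0] = 1;  [v^1] = -1/2;  [v^2] = 1/8;  [v^3] = -1/24;  [v^4] = 1/384.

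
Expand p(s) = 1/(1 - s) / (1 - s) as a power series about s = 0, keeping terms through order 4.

Multiply the two series term by term and collect like powers.

5*s^4 + 4*s^3 + 3*s^2 + 2*s + 1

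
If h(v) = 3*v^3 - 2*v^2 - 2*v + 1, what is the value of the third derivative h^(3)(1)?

18

From the series, [(v - 1)^3] h = 3; multiply by 3! = 6 to get 18.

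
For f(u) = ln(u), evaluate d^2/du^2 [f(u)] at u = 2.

-1/4

The coefficient of (u - 2)^2 in the expansion is -1/8, so f′′(2) = 2! * (-1/8) = -1/4.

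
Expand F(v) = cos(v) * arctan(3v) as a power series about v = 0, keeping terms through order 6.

Write out both Maclaurin series and multiply, keeping only the needed powers.
F(0) = 0
F′(0) = 3
F′′(0) = 0
F′′′(0) = -63
F^(4)(0) = 0
F^(5)(0) = 6387
F^(6)(0) = 0
Dividing each by k! gives the coefficients c_0, ..., c_6.

2129*v^5/40 - 21*v^3/2 + 3*v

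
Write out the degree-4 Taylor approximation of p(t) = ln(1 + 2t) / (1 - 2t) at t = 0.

28*t^4/3 + 20*t^3/3 + 2*t^2 + 2*t

Expand each factor separately, then convolve coefficients.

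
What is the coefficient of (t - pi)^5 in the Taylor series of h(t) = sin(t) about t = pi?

h(pi) = 0
h′(pi) = -1
h′′(pi) = 0
h′′′(pi) = 1
h^(4)(pi) = 0
h^(5)(pi) = -1

-1/120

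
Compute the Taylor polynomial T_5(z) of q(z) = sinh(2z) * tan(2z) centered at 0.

Take the Cauchy product of the two expansions.
[z^0] = 0;  [z^1] = 0;  [z^2] = 4;  [z^3] = 0;  [z^4] = 8;  [z^5] = 0.

8*z^4 + 4*z^2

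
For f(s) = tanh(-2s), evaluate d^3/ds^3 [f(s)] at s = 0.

16

Use the known series and substitute for the argument.
From the series, [s^3] f = 8/3; multiply by 3! = 6 to get 16.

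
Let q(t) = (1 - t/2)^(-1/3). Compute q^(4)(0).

35/162

Use the known series and substitute for the argument.
From the series, [t^4] q = 35/3888; multiply by 4! = 24 to get 35/162.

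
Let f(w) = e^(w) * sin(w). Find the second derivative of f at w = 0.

2

Write out both Maclaurin series and multiply, keeping only the needed powers.
The coefficient of w^2 in the expansion is 1, so f′′(0) = 2! * (1) = 2.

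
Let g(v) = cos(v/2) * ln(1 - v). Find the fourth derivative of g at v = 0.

-9/2

Multiply the two series term by term and collect like powers.
The coefficient of v^4 in the expansion is -3/16, so g^(4)(0) = 4! * (-3/16) = -9/2.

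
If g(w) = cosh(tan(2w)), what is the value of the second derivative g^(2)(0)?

4

Substitute the inner expansion into the outer series and collect powers.
The coefficient of w^2 in the expansion is 2, so g′′(0) = 2! * (2) = 4.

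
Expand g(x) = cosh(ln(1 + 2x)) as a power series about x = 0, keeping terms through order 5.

-16*x^5 + 8*x^4 - 4*x^3 + 2*x^2 + 1

Let u equal the inner series; expand the outer function in u and truncate.
g(0) = 1
g′(0) = 0
g′′(0) = 4
g′′′(0) = -24
g^(4)(0) = 192
g^(5)(0) = -1920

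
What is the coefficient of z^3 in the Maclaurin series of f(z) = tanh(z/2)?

-1/24

Differentiate repeatedly and evaluate at the center.
[z^0] = 0;  [z^1] = 1/2;  [z^2] = 0;  [z^3] = -1/24.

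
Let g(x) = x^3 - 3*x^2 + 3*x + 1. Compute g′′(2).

The coefficient of (x - 2)^2 in the expansion is 3, so g′′(2) = 2! * (3) = 6.

6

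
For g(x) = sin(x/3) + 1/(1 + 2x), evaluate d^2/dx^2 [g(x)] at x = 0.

8

Expand each term separately and add.
From the series, [x^2] g = 4; multiply by 2! = 2 to get 8.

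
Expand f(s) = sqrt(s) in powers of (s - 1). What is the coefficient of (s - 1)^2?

Use the known series and substitute for the argument.

-1/8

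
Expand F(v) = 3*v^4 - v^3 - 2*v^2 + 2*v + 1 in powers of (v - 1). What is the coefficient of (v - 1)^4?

Compute the successive derivatives at the expansion point and divide by k!.
[(v - 1)^0] = 3;  [(v - 1)^1] = 7;  [(v - 1)^2] = 13;  [(v - 1)^3] = 11;  [(v - 1)^4] = 3.
So c_4 = F^(4)(1)/4! = 3.

3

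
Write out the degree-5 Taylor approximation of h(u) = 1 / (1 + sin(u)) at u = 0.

-61*u^5/120 + 2*u^4/3 - 5*u^3/6 + u^2 - u + 1

Expand as Σ (-1)^k u^k with u equal to the inner function's series.
h(0) = 1
h′(0) = -1
h′′(0) = 2
h′′′(0) = -5
h^(4)(0) = 16
h^(5)(0) = -61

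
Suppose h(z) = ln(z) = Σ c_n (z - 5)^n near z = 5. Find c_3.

[(z - 5)^0] = ln(5);  [(z - 5)^1] = 1/5;  [(z - 5)^2] = -1/50;  [(z - 5)^3] = 1/375.
So c_3 = h′′′(5)/3! = 1/375.

1/375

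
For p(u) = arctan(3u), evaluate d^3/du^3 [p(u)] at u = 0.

-54

Apply the Taylor formula c_k = f^(k)(a)/k!.
The coefficient of u^3 in the expansion is -9, so p′′′(0) = 3! * (-9) = -54.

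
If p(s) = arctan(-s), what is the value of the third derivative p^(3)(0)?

2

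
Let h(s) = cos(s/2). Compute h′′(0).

-1/4

Apply the Taylor formula c_k = f^(k)(a)/k!.
From the series, [s^2] h = -1/8; multiply by 2! = 2 to get -1/4.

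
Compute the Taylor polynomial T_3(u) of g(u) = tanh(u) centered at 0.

-u^3/3 + u

g(0) = 0
g′(0) = 1
g′′(0) = 0
g′′′(0) = -2
The Taylor polynomial is Σ g^(k)(0)/k! · u^k.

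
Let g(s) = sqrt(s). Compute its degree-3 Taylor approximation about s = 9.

g(9) = 3
g′(9) = 1/6
g′′(9) = -1/108
g′′′(9) = 1/648

(s - 9)^3/3888 - (s - 9)^2/216 + (s - 9)/6 + 3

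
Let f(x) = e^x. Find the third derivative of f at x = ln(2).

Differentiate repeatedly and evaluate at the center.
From the series, [(x - ln(2))^3] f = 1/3; multiply by 3! = 6 to get 2.

2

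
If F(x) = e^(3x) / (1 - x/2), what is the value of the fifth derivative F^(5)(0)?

Expand each factor separately, then convolve coefficients.
From the series, [x^5] F = 899/160; multiply by 5! = 120 to get 2697/4.

2697/4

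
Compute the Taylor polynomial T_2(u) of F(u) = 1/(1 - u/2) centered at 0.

u^2/4 + u/2 + 1

Compute the successive derivatives at the expansion point and divide by k!.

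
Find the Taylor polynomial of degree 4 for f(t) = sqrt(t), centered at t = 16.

-5*(t - 16)^4/2097152 + (t - 16)^3/16384 - (t - 16)^2/512 + (t - 16)/8 + 4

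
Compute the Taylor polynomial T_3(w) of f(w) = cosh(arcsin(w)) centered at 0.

Plug the Maclaurin series of the inner function into that of the outer and collect terms.
f(0) = 1
f′(0) = 0
f′′(0) = 1
f′′′(0) = 0

w^2/2 + 1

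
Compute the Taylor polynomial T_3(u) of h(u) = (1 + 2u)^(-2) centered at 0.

-32*u^3 + 12*u^2 - 4*u + 1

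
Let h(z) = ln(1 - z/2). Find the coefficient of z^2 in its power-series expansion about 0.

Apply the Taylor formula c_k = f^(k)(a)/k!.
So c_2 = h′′(0)/2! = -1/8.

-1/8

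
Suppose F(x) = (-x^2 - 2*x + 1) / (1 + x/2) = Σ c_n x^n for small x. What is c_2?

1/4

Distribute the polynomial across the series and collect like powers.
F(0) = 1
F′(0) = -5/2
F′′(0) = 1/2
Dividing each by k! gives the coefficients c_0, ..., c_2.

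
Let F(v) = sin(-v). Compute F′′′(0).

Differentiate repeatedly and evaluate at the center.
From the series, [v^3] F = 1/6; multiply by 3! = 6 to get 1.

1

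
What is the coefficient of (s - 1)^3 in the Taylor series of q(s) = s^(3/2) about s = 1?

-1/16

c_3 = q′′′(1)/3! = -1/16.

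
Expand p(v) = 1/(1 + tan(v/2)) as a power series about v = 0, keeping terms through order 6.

Compose series: expand the inner function first, then feed it into the outer expansion.

61*v^6/1440 - v^5/15 + 5*v^4/48 - v^3/6 + v^2/4 - v/2 + 1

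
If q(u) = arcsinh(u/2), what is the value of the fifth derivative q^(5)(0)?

From the series, [u^5] q = 3/1280; multiply by 5! = 120 to get 9/32.

9/32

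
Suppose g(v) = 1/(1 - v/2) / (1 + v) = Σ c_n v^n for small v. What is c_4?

11/16

Write out both Maclaurin series and multiply, keeping only the needed powers.
g(0) = 1
g′(0) = -1/2
g′′(0) = 3/2
g′′′(0) = -15/4
g^(4)(0) = 33/2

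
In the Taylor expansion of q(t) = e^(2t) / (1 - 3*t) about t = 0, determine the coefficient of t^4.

Use 1/(1 - r) = Σ r^k on the denominator, then take the Cauchy product.

473/3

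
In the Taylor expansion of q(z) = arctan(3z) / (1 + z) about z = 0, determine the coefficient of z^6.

Expand each factor separately, then convolve coefficients.
[z^0] = 0;  [z^1] = 3;  [z^2] = -3;  [z^3] = -6;  [z^4] = 6;  [z^5] = 213/5;  [z^6] = -213/5.
So c_6 = q^(6)(0)/6! = -213/5.

-213/5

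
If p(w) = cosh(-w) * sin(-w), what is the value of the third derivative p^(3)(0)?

Write out both Maclaurin series and multiply, keeping only the needed powers.
The coefficient of w^3 in the expansion is -1/3, so p′′′(0) = 3! * (-1/3) = -2.

-2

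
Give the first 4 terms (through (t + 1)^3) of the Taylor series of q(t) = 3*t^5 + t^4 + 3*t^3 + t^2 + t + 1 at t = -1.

q(-1) = -4
q′(-1) = 19
q′′(-1) = -64
q′′′(-1) = 174

29*(t + 1)^3 - 32*(t + 1)^2 + 19*(t + 1) - 4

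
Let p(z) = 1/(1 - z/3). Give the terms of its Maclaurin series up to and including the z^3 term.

z^3/27 + z^2/9 + z/3 + 1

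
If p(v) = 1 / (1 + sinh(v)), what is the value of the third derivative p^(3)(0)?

Write 1/(1+u) = 1 - u + u^2 - u^3 + ... and substitute the series for u.
The coefficient of v^3 in the expansion is -7/6, so p′′′(0) = 3! * (-7/6) = -7.

-7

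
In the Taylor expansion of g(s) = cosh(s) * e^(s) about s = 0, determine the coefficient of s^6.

2/45

Take the Cauchy product of the two expansions.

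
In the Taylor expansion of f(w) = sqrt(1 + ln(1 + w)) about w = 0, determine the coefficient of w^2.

Let u equal the inner series; expand the outer function in u and truncate.
f(0) = 1
f′(0) = 1/2
f′′(0) = -3/4
So c_2 = f′′(0)/2! = -3/8.

-3/8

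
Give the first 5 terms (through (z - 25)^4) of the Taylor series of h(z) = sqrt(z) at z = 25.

-(z - 25)^4/2000000 + (z - 25)^3/50000 - (z - 25)^2/1000 + (z - 25)/10 + 5

h(25) = 5
h′(25) = 1/10
h′′(25) = -1/500
h′′′(25) = 3/25000
h^(4)(25) = -3/250000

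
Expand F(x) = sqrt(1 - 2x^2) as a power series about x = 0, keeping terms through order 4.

-x^4/2 - x^2 + 1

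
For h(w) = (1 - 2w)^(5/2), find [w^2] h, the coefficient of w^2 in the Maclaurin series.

15/2

c_2 = h′′(0)/2! = 15/2.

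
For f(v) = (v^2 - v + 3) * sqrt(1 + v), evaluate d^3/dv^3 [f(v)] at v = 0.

Shift and add copies of the series according to the polynomial's terms.
From the series, [v^3] f = 13/16; multiply by 3! = 6 to get 39/8.

39/8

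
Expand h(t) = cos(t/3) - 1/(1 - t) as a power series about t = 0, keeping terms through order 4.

Expand each term separately and add.
h(0) = 0
h′(0) = -1
h′′(0) = -19/9
h′′′(0) = -6
h^(4)(0) = -1943/81
The Taylor polynomial is Σ h^(k)(0)/k! · t^k.

-1943*t^4/1944 - t^3 - 19*t^2/18 - t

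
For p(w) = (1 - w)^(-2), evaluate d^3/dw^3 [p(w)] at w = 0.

From the series, [w^3] p = 4; multiply by 3! = 6 to get 24.

24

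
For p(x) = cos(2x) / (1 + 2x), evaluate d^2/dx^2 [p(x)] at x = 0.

Write out both Maclaurin series and multiply, keeping only the needed powers.
The coefficient of x^2 in the expansion is 2, so p′′(0) = 2! * (2) = 4.

4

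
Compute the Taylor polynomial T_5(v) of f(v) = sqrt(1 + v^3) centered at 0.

Differentiate repeatedly and evaluate at the center.
f(0) = 1
f′(0) = 0
f′′(0) = 0
f′′′(0) = 3
f^(4)(0) = 0
f^(5)(0) = 0

v^3/2 + 1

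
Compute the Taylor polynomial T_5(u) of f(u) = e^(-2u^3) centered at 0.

1 - 2*u^3

f(0) = 1
f′(0) = 0
f′′(0) = 0
f′′′(0) = -12
f^(4)(0) = 0
f^(5)(0) = 0
The Taylor polynomial is Σ f^(k)(0)/k! · u^k.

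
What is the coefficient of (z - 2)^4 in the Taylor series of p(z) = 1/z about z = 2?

c_4 = p^(4)(2)/4! = 1/32.

1/32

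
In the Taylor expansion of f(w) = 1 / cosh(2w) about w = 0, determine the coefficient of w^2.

-2

Write the quotient as an unknown series and match coefficients against numerator = denominator · series.
f(0) = 1
f′(0) = 0
f′′(0) = -4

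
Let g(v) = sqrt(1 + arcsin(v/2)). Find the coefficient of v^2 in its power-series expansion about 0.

-1/32

Plug the Maclaurin series of the inner function into that of the outer and collect terms.
[v^0] = 1;  [v^1] = 1/4;  [v^2] = -1/32.
So c_2 = g′′(0)/2! = -1/32.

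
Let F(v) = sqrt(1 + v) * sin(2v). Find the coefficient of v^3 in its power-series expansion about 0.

-19/12

Expand each factor separately, then convolve coefficients.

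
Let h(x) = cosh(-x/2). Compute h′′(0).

1/4

The coefficient of x^2 in the expansion is 1/8, so h′′(0) = 2! * (1/8) = 1/4.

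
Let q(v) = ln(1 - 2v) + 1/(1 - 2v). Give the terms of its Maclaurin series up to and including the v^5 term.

128*v^5/5 + 12*v^4 + 16*v^3/3 + 2*v^2 + 1

Add the two expansions coefficient-wise.
q(0) = 1
q′(0) = 0
q′′(0) = 4
q′′′(0) = 32
q^(4)(0) = 288
q^(5)(0) = 3072
Dividing each by k! gives the coefficients c_0, ..., c_5.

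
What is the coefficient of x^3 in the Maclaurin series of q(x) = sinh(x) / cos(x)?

2/3

Divide the numerator series by the denominator series (power-series long division).
q(0) = 0
q′(0) = 1
q′′(0) = 0
q′′′(0) = 4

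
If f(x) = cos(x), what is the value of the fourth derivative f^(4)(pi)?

-1

Compute the successive derivatives at the expansion point and divide by k!.
The coefficient of (x - pi)^4 in the expansion is -1/24, so f^(4)(pi) = 4! * (-1/24) = -1.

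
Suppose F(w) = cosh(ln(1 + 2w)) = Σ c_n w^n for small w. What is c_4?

Compose series: expand the inner function first, then feed it into the outer expansion.

8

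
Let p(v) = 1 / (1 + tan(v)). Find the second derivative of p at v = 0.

2

Expand as Σ (-1)^k u^k with u equal to the inner function's series.
The coefficient of v^2 in the expansion is 1, so p′′(0) = 2! * (1) = 2.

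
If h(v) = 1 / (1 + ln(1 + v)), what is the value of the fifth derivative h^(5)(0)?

-694

Use the geometric series for the reciprocal, then substitute.
From the series, [v^5] h = -347/60; multiply by 5! = 120 to get -694.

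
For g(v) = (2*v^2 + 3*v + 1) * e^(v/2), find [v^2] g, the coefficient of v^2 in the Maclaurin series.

29/8

Distribute the polynomial across the series and collect like powers.
[v^0] = 1;  [v^1] = 7/2;  [v^2] = 29/8.
So c_2 = g′′(0)/2! = 29/8.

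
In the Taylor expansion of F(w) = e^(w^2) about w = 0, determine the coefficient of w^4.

F(0) = 1
F′(0) = 0
F′′(0) = 2
F′′′(0) = 0
F^(4)(0) = 12
Then c_k = F^(k)(0)/k! gives each Taylor coefficient.

1/2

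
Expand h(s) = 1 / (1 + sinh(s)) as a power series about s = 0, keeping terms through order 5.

Expand as Σ (-1)^k u^k with u equal to the inner function's series.
h(0) = 1
h′(0) = -1
h′′(0) = 2
h′′′(0) = -7
h^(4)(0) = 32
h^(5)(0) = -181
The Taylor polynomial is Σ h^(k)(0)/k! · s^k.

-181*s^5/120 + 4*s^4/3 - 7*s^3/6 + s^2 - s + 1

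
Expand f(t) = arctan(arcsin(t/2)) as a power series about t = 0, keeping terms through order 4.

-t^3/48 + t/2

Substitute the inner expansion into the outer series and collect powers.
f(0) = 0
f′(0) = 1/2
f′′(0) = 0
f′′′(0) = -1/8
f^(4)(0) = 0
Dividing each by k! gives the coefficients c_0, ..., c_4.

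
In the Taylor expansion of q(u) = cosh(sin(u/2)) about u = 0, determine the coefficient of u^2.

Plug the Maclaurin series of the inner function into that of the outer and collect terms.
q(0) = 1
q′(0) = 0
q′′(0) = 1/4
The Taylor polynomial is Σ q^(k)(0)/k! · u^k.

1/8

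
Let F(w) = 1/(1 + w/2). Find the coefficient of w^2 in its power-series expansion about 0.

Differentiate repeatedly and evaluate at the center.

1/4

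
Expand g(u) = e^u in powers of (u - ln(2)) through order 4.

g(ln(2)) = 2
g′(ln(2)) = 2
g′′(ln(2)) = 2
g′′′(ln(2)) = 2
g^(4)(ln(2)) = 2

(u - ln(2))^4/12 + (u - ln(2))^3/3 + (u - ln(2))^2 + 2*(u - ln(2)) + 2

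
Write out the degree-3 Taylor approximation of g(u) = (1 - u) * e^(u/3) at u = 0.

-4*u^3/81 - 5*u^2/18 - 2*u/3 + 1

Multiply each power in the prefactor through the base expansion.
g(0) = 1
g′(0) = -2/3
g′′(0) = -5/9
g′′′(0) = -8/27
The Taylor polynomial is Σ g^(k)(0)/k! · u^k.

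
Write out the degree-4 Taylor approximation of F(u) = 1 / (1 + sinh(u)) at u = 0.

Use the geometric series for the reciprocal, then substitute.
F(0) = 1
F′(0) = -1
F′′(0) = 2
F′′′(0) = -7
F^(4)(0) = 32
Then c_k = F^(k)(0)/k! gives each Taylor coefficient.

4*u^4/3 - 7*u^3/6 + u^2 - u + 1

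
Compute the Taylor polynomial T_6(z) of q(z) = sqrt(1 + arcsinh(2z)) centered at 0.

Compose series: expand the inner function first, then feed it into the outer expansion.
[z^0] = 1;  [z^1] = 1;  [z^2] = -1/2;  [z^3] = -1/6;  [z^4] = 1/24;  [z^5] = 43/40;  [z^6] = -769/720.

-769*z^6/720 + 43*z^5/40 + z^4/24 - z^3/6 - z^2/2 + z + 1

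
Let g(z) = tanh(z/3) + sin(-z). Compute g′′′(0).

25/27

Expand each term separately and add.
The coefficient of z^3 in the expansion is 25/162, so g′′′(0) = 3! * (25/162) = 25/27.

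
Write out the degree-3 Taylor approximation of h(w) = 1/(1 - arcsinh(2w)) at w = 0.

20*w^3/3 + 4*w^2 + 2*w + 1

Compose series: expand the inner function first, then feed it into the outer expansion.
h(0) = 1
h′(0) = 2
h′′(0) = 8
h′′′(0) = 40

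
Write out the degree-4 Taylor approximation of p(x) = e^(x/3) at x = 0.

p(0) = 1
p′(0) = 1/3
p′′(0) = 1/9
p′′′(0) = 1/27
p^(4)(0) = 1/81

x^4/1944 + x^3/162 + x^2/18 + x/3 + 1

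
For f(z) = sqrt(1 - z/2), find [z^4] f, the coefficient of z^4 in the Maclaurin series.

-5/2048

f(0) = 1
f′(0) = -1/4
f′′(0) = -1/16
f′′′(0) = -3/64
f^(4)(0) = -15/256
The Taylor polynomial is Σ f^(k)(0)/k! · z^k.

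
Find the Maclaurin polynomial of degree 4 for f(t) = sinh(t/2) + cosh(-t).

Add the two expansions coefficient-wise.
[t^0] = 1;  [t^1] = 1/2;  [t^2] = 1/2;  [t^3] = 1/48;  [t^4] = 1/24.

t^4/24 + t^3/48 + t^2/2 + t/2 + 1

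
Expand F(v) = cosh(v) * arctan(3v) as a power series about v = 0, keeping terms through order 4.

-15*v^3/2 + 3*v

Write out both Maclaurin series and multiply, keeping only the needed powers.
F(0) = 0
F′(0) = 3
F′′(0) = 0
F′′′(0) = -45
F^(4)(0) = 0
Dividing each by k! gives the coefficients c_0, ..., c_4.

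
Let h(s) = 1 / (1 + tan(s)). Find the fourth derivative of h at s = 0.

Expand as Σ (-1)^k u^k with u equal to the inner function's series.
The coefficient of s^4 in the expansion is 5/3, so h^(4)(0) = 4! * (5/3) = 40.

40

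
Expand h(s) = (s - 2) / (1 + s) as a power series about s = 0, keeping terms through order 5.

3*s^5 - 3*s^4 + 3*s^3 - 3*s^2 + 3*s - 2

Distribute the polynomial across the series and collect like powers.
h(0) = -2
h′(0) = 3
h′′(0) = -6
h′′′(0) = 18
h^(4)(0) = -72
h^(5)(0) = 360
Dividing each by k! gives the coefficients c_0, ..., c_5.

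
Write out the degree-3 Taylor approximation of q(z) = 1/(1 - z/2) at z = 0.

Compute the successive derivatives at the expansion point and divide by k!.
[z^0] = 1;  [z^1] = 1/2;  [z^2] = 1/4;  [z^3] = 1/8.

z^3/8 + z^2/4 + z/2 + 1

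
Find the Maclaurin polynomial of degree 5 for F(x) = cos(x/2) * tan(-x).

Take the Cauchy product of the two expansions.
[x^0] = 0;  [x^1] = -1;  [x^2] = 0;  [x^3] = -5/24;  [x^4] = 0;  [x^5] = -181/1920.

-181*x^5/1920 - 5*x^3/24 - x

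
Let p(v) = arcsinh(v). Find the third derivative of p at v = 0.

The coefficient of v^3 in the expansion is -1/6, so p′′′(0) = 3! * (-1/6) = -1.

-1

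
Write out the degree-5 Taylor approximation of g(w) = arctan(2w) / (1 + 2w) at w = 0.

416*w^5/15 - 32*w^4/3 + 16*w^3/3 - 4*w^2 + 2*w

Take the Cauchy product of the two expansions.
g(0) = 0
g′(0) = 2
g′′(0) = -8
g′′′(0) = 32
g^(4)(0) = -256
g^(5)(0) = 3328
The Taylor polynomial is Σ g^(k)(0)/k! · w^k.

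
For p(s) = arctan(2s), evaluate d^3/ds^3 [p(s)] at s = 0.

-16

The coefficient of s^3 in the expansion is -8/3, so p′′′(0) = 3! * (-8/3) = -16.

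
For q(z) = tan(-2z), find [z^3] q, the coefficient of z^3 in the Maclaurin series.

-8/3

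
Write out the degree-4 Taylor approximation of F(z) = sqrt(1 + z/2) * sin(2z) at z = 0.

Take the Cauchy product of the two expansions.
F(0) = 0
F′(0) = 2
F′′(0) = 1
F′′′(0) = -67/8
F^(4)(0) = -61/8
The Taylor polynomial is Σ F^(k)(0)/k! · z^k.

-61*z^4/192 - 67*z^3/48 + z^2/2 + 2*z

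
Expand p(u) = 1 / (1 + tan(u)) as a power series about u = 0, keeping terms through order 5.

Use the geometric series for the reciprocal, then substitute.
[u^0] = 1;  [u^1] = -1;  [u^2] = 1;  [u^3] = -4/3;  [u^4] = 5/3;  [u^5] = -32/15.

-32*u^5/15 + 5*u^4/3 - 4*u^3/3 + u^2 - u + 1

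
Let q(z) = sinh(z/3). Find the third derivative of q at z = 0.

The coefficient of z^3 in the expansion is 1/162, so q′′′(0) = 3! * (1/162) = 1/27.

1/27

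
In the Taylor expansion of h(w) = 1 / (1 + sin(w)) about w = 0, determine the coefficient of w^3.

Write 1/(1+u) = 1 - u + u^2 - u^3 + ... and substitute the series for u.
h(0) = 1
h′(0) = -1
h′′(0) = 2
h′′′(0) = -5

-5/6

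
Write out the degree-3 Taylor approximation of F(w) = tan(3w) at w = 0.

Differentiate repeatedly and evaluate at the center.
F(0) = 0
F′(0) = 3
F′′(0) = 0
F′′′(0) = 54
Then c_k = F^(k)(0)/k! gives each Taylor coefficient.

9*w^3 + 3*w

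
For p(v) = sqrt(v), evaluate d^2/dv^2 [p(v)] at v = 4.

From the series, [(v - 4)^2] p = -1/64; multiply by 2! = 2 to get -1/32.

-1/32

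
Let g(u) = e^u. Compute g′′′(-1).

e^(-1)

Compute the successive derivatives at the expansion point and divide by k!.
The coefficient of (u + 1)^3 in the expansion is e^(-1)/6, so g′′′(-1) = 3! * (e^(-1)/6) = e^(-1).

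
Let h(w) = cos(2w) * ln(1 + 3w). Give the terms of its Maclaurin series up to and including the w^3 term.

Multiply the two series term by term and collect like powers.

3*w^3 - 9*w^2/2 + 3*w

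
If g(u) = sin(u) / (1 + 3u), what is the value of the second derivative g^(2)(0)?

-6

Write out both Maclaurin series and multiply, keeping only the needed powers.
From the series, [u^2] g = -3; multiply by 2! = 2 to get -6.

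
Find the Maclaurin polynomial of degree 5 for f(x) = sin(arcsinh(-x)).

-x^5/6 + x^3/3 - x

Compose series: expand the inner function first, then feed it into the outer expansion.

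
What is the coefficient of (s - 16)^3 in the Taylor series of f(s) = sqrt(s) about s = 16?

Use the known series and substitute for the argument.
[(s - 16)^0] = 4;  [(s - 16)^1] = 1/8;  [(s - 16)^2] = -1/512;  [(s - 16)^3] = 1/16384.

1/16384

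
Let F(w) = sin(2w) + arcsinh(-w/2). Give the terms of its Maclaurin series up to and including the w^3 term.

Combine the two series term by term.
[w^0] = 0;  [w^1] = 3/2;  [w^2] = 0;  [w^3] = -21/16.

-21*w^3/16 + 3*w/2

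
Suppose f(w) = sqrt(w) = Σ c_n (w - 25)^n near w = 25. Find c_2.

c_2 = f′′(25)/2! = -1/1000.

-1/1000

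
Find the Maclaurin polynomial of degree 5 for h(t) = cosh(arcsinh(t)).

Substitute the inner expansion into the outer series and collect powers.

-t^4/8 + t^2/2 + 1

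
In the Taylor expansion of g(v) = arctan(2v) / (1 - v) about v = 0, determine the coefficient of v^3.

Multiply the numerator's expansion by the denominator's geometric series.
[v^0] = 0;  [v^1] = 2;  [v^2] = 2;  [v^3] = -2/3.
So c_3 = g′′′(0)/3! = -2/3.

-2/3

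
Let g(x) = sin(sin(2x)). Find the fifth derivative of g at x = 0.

Plug the Maclaurin series of the inner function into that of the outer and collect terms.
The coefficient of x^5 in the expansion is 16/5, so g^(5)(0) = 5! * (16/5) = 384.

384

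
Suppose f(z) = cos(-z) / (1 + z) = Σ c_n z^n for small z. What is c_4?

Write out both Maclaurin series and multiply, keeping only the needed powers.
[z^0] = 1;  [z^1] = -1;  [z^2] = 1/2;  [z^3] = -1/2;  [z^4] = 13/24.
So c_4 = f^(4)(0)/4! = 13/24.

13/24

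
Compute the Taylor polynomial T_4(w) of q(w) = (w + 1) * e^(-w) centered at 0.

-w^4/8 + w^3/3 - w^2/2 + 1

Shift and add copies of the series according to the polynomial's terms.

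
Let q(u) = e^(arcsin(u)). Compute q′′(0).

Plug the Maclaurin series of the inner function into that of the outer and collect terms.
From the series, [u^2] q = 1/2; multiply by 2! = 2 to get 1.

1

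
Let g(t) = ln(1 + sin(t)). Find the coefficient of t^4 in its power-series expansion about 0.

-1/12

Compose series: expand the inner function first, then feed it into the outer expansion.
[t^0] = 0;  [t^1] = 1;  [t^2] = -1/2;  [t^3] = 1/6;  [t^4] = -1/12.
So c_4 = g^(4)(0)/4! = -1/12.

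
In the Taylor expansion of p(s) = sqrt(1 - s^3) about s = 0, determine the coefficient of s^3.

p(0) = 1
p′(0) = 0
p′′(0) = 0
p′′′(0) = -3

-1/2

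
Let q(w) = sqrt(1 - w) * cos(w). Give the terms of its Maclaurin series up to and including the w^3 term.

3*w^3/16 - 5*w^2/8 - w/2 + 1

Multiply the two series term by term and collect like powers.
[w^0] = 1;  [w^1] = -1/2;  [w^2] = -5/8;  [w^3] = 3/16.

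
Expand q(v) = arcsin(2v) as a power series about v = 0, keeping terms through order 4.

4*v^3/3 + 2*v

Apply the Taylor formula c_k = f^(k)(a)/k!.
q(0) = 0
q′(0) = 2
q′′(0) = 0
q′′′(0) = 8
q^(4)(0) = 0
Dividing each by k! gives the coefficients c_0, ..., c_4.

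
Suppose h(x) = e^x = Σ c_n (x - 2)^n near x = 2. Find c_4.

[(x - 2)^0] = e^(2);  [(x - 2)^1] = e^(2);  [(x - 2)^2] = e^(2)/2;  [(x - 2)^3] = e^(2)/6;  [(x - 2)^4] = e^(2)/24.
So c_4 = h^(4)(2)/4! = e^(2)/24.

e^(2)/24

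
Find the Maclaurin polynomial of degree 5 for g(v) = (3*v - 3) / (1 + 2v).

144*v^5 - 72*v^4 + 36*v^3 - 18*v^2 + 9*v - 3

Shift and add copies of the series according to the polynomial's terms.
g(0) = -3
g′(0) = 9
g′′(0) = -36
g′′′(0) = 216
g^(4)(0) = -1728
g^(5)(0) = 17280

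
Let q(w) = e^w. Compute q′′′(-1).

The coefficient of (w + 1)^3 in the expansion is e^(-1)/6, so q′′′(-1) = 3! * (e^(-1)/6) = e^(-1).

e^(-1)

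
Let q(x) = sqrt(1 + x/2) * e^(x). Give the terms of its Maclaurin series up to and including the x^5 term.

1949*x^5/122880 + 449*x^4/6144 + 103*x^3/384 + 23*x^2/32 + 5*x/4 + 1

Write out both Maclaurin series and multiply, keeping only the needed powers.
q(0) = 1
q′(0) = 5/4
q′′(0) = 23/16
q′′′(0) = 103/64
q^(4)(0) = 449/256
q^(5)(0) = 1949/1024
Dividing each by k! gives the coefficients c_0, ..., c_5.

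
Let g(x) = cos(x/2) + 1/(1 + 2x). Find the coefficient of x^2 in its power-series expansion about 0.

31/8

Combine the two series term by term.
g(0) = 2
g′(0) = -2
g′′(0) = 31/4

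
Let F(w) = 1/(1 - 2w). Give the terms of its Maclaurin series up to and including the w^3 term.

8*w^3 + 4*w^2 + 2*w + 1

Compute the successive derivatives at the expansion point and divide by k!.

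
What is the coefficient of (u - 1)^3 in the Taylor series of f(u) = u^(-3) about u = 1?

Compute the successive derivatives at the expansion point and divide by k!.
[(u - 1)^0] = 1;  [(u - 1)^1] = -3;  [(u - 1)^2] = 6;  [(u - 1)^3] = -10.

-10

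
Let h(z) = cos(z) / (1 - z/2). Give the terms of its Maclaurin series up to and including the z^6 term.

-19*z^6/2880 - z^5/96 - z^4/48 - z^3/8 - z^2/4 + z/2 + 1

Take the Cauchy product of the two expansions.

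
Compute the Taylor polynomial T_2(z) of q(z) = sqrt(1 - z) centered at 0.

[z^0] = 1;  [z^1] = -1/2;  [z^2] = -1/8.

-z^2/8 - z/2 + 1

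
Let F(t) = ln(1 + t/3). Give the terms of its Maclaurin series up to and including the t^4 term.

F(0) = 0
F′(0) = 1/3
F′′(0) = -1/9
F′′′(0) = 2/27
F^(4)(0) = -2/27
The Taylor polynomial is Σ F^(k)(0)/k! · t^k.

-t^4/324 + t^3/81 - t^2/18 + t/3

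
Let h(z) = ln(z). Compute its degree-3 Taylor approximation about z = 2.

h(2) = ln(2)
h′(2) = 1/2
h′′(2) = -1/4
h′′′(2) = 1/4
Then c_k = h^(k)(2)/k! gives each Taylor coefficient.

(z - 2)^3/24 - (z - 2)^2/8 + (z - 2)/2 + ln(2)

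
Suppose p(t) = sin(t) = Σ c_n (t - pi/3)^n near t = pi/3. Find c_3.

-1/12

p(pi/3) = sqrt(3)/2
p′(pi/3) = 1/2
p′′(pi/3) = -sqrt(3)/2
p′′′(pi/3) = -1/2
So c_3 = p′′′(pi/3)/3! = -1/12.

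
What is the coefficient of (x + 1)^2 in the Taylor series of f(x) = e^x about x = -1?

f(-1) = e^(-1)
f′(-1) = e^(-1)
f′′(-1) = e^(-1)

e^(-1)/2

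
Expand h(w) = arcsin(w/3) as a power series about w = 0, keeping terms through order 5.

w^5/3240 + w^3/162 + w/3

h(0) = 0
h′(0) = 1/3
h′′(0) = 0
h′′′(0) = 1/27
h^(4)(0) = 0
h^(5)(0) = 1/27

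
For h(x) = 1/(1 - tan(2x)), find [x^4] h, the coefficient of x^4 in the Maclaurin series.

Let u equal the inner series; expand the outer function in u and truncate.
[x^0] = 1;  [x^1] = 2;  [x^2] = 4;  [x^3] = 32/3;  [x^4] = 80/3.

80/3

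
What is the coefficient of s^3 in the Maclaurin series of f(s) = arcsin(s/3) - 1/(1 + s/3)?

Combine the two series term by term.
f(0) = -1
f′(0) = 2/3
f′′(0) = -2/9
f′′′(0) = 7/27
So c_3 = f′′′(0)/3! = 7/162.

7/162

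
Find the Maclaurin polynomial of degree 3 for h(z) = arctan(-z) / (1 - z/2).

Expand each factor separately, then convolve coefficients.
[z^0] = 0;  [z^1] = -1;  [z^2] = -1/2;  [z^3] = 1/12.

z^3/12 - z^2/2 - z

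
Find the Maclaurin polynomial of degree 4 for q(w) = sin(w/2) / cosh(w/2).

Divide the numerator series by the denominator series (power-series long division).

-w^3/12 + w/2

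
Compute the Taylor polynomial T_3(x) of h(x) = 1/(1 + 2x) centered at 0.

-8*x^3 + 4*x^2 - 2*x + 1

[x^0] = 1;  [x^1] = -2;  [x^2] = 4;  [x^3] = -8.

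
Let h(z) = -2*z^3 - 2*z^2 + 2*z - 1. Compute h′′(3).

-40

Use the known series and substitute for the argument.
From the series, [(z - 3)^2] h = -20; multiply by 2! = 2 to get -40.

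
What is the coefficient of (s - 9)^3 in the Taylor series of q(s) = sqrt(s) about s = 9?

q(9) = 3
q′(9) = 1/6
q′′(9) = -1/108
q′′′(9) = 1/648
So c_3 = q′′′(9)/3! = 1/3888.

1/3888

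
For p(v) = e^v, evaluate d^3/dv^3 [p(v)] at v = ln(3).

3

From the series, [(v - ln(3))^3] p = 1/2; multiply by 3! = 6 to get 3.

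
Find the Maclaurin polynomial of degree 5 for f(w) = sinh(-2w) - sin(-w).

-31*w^5/120 - 3*w^3/2 - w

Add the two expansions coefficient-wise.
[w^0] = 0;  [w^1] = -1;  [w^2] = 0;  [w^3] = -3/2;  [w^4] = 0;  [w^5] = -31/120.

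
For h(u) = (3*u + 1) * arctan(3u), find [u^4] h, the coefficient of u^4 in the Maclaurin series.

-27

Shift and add copies of the series according to the polynomial's terms.
So c_4 = h^(4)(0)/4! = -27.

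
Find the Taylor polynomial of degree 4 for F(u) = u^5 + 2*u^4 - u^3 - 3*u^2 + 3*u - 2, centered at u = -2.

F(-2) = -12
F′(-2) = 19
F′′(-2) = -58
F′′′(-2) = 138
F^(4)(-2) = -192

-8*(u + 2)^4 + 23*(u + 2)^3 - 29*(u + 2)^2 + 19*(u + 2) - 12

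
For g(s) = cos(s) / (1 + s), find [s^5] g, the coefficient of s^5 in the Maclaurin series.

-13/24

Multiply the two series term by term and collect like powers.
[s^0] = 1;  [s^1] = -1;  [s^2] = 1/2;  [s^3] = -1/2;  [s^4] = 13/24;  [s^5] = -13/24.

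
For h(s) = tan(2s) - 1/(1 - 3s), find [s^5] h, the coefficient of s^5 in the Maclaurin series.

Expand each term separately and add.

-3581/15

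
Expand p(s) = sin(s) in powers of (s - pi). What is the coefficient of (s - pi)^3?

1/6

[(s - pi)^0] = 0;  [(s - pi)^1] = -1;  [(s - pi)^2] = 0;  [(s - pi)^3] = 1/6.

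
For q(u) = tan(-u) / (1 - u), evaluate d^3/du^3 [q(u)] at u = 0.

Expand each factor separately, then convolve coefficients.
From the series, [u^3] q = -4/3; multiply by 3! = 6 to get -8.

-8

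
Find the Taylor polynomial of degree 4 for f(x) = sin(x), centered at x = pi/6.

(x - pi/6)^4/48 - sqrt(3)*(x - pi/6)^3/12 - (x - pi/6)^2/4 + sqrt(3)*(x - pi/6)/2 + 1/2

f(pi/6) = 1/2
f′(pi/6) = sqrt(3)/2
f′′(pi/6) = -1/2
f′′′(pi/6) = -sqrt(3)/2
f^(4)(pi/6) = 1/2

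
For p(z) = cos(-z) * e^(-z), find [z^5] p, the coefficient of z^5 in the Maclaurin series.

Write out both Maclaurin series and multiply, keeping only the needed powers.
[z^0] = 1;  [z^1] = -1;  [z^2] = 0;  [z^3] = 1/3;  [z^4] = -1/6;  [z^5] = 1/30.

1/30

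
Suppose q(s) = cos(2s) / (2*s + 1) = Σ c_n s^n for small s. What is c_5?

Expand 1/(denominator) as a geometric series and multiply by the numerator's series.
q(0) = 1
q′(0) = -2
q′′(0) = 4
q′′′(0) = -24
q^(4)(0) = 208
q^(5)(0) = -2080

-52/3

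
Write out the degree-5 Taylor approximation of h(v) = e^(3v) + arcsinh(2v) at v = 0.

Add the two expansions coefficient-wise.
[v^0] = 1;  [v^1] = 5;  [v^2] = 9/2;  [v^3] = 19/6;  [v^4] = 27/8;  [v^5] = 177/40.

177*v^5/40 + 27*v^4/8 + 19*v^3/6 + 9*v^2/2 + 5*v + 1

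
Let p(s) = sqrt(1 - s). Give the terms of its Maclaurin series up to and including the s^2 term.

-s^2/8 - s/2 + 1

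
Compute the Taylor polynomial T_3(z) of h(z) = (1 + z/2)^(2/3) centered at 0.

h(0) = 1
h′(0) = 1/3
h′′(0) = -1/18
h′′′(0) = 1/27

z^3/162 - z^2/36 + z/3 + 1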